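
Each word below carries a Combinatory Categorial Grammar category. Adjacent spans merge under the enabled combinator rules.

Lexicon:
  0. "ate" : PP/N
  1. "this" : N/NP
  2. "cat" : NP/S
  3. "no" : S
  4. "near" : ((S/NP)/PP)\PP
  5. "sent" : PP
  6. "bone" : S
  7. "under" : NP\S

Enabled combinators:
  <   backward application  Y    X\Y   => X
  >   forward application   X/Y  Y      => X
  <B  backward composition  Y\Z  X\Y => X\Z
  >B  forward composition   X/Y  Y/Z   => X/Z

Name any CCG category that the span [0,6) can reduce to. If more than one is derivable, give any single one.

[0,8] S   >
  [0,6] S/NP   >
    [0,5] (S/NP)/PP   <
      [0,4] PP   >
        [0,3] PP/S   >B
          [0,2] PP/NP   >B
            [0,1] "ate" : PP/N
            [1,2] "this" : N/NP
          [2,3] "cat" : NP/S
        [3,4] "no" : S
      [4,5] "near" : ((S/NP)/PP)\PP
    [5,6] "sent" : PP
  [6,8] NP   <
    [6,7] "bone" : S
    [7,8] "under" : NP\S

S/NP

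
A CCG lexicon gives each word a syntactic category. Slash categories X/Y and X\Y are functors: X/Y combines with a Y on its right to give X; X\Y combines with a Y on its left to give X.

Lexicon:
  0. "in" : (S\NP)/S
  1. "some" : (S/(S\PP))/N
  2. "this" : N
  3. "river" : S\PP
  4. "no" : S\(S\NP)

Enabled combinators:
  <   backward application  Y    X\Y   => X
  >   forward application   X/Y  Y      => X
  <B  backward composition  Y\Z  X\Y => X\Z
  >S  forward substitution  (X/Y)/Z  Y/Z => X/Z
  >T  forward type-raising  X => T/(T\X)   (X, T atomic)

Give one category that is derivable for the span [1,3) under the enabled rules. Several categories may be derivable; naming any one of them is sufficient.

S/(S\PP)

[0,5] S   <
  [0,4] S\NP   >
    [0,1] "in" : (S\NP)/S
    [1,4] S   >
      [1,3] S/(S\PP)   >
        [1,2] "some" : (S/(S\PP))/N
        [2,3] "this" : N
      [3,4] "river" : S\PP
  [4,5] "no" : S\(S\NP)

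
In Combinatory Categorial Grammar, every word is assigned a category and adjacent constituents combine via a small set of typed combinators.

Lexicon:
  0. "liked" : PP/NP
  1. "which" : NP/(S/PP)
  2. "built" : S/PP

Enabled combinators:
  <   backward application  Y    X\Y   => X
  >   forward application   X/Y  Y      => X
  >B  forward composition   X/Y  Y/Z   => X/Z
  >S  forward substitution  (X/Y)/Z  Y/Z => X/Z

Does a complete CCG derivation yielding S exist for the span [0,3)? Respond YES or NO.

NO

PP/NP NP/(S/PP) S/PP
CKY chart[0,3] = {PP}; S ∉ chart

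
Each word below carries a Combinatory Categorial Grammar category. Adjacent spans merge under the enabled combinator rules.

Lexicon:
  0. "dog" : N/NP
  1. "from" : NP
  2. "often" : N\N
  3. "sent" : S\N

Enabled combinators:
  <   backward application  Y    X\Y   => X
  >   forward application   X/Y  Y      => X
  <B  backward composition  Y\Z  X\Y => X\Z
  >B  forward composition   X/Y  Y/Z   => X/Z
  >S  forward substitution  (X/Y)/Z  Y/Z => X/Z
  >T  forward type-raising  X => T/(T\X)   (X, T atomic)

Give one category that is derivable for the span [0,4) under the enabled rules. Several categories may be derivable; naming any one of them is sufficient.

[0,4] S   <
  [0,2] N   >
    [0,1] "dog" : N/NP
    [1,2] "from" : NP
  [2,4] S\N   <B
    [2,3] "often" : N\N
    [3,4] "sent" : S\N

S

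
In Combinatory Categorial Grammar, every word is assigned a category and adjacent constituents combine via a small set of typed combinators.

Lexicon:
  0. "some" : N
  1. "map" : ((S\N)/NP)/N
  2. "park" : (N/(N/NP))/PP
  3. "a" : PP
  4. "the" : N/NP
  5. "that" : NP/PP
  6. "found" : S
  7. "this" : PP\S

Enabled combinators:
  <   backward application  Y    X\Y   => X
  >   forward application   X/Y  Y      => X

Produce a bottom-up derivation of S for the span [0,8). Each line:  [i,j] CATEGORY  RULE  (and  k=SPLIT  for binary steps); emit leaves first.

[0,1] N  lex  "some"
[1,2] ((S\N)/NP)/N  lex  "map"
[2,3] (N/(N/NP))/PP  lex  "park"
[3,4] PP  lex  "a"
[2,4] N/(N/NP)  >  k=3
[4,5] N/NP  lex  "the"
[2,5] N  >  k=4
[1,5] (S\N)/NP  >  k=2
[5,6] NP/PP  lex  "that"
[6,7] S  lex  "found"
[7,8] PP\S  lex  "this"
[6,8] PP  <  k=7
[5,8] NP  >  k=6
[1,8] S\N  >  k=5
[0,8] S  <  k=1

[0,8] S   <
  [0,1] "some" : N
  [1,8] S\N   >
    [1,5] (S\N)/NP   >
      [1,2] "map" : ((S\N)/NP)/N
      [2,5] N   >
        [2,4] N/(N/NP)   >
          [2,3] "park" : (N/(N/NP))/PP
          [3,4] "a" : PP
        [4,5] "the" : N/NP
    [5,8] NP   >
      [5,6] "that" : NP/PP
      [6,8] PP   <
        [6,7] "found" : S
        [7,8] "this" : PP\S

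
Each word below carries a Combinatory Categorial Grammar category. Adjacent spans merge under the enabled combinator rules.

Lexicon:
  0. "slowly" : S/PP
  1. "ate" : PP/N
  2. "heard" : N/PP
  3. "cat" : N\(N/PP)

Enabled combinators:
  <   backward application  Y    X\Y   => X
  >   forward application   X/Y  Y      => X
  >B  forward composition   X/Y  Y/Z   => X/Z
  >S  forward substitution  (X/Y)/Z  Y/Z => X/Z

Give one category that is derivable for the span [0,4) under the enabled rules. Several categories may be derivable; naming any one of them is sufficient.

S

[0,4] S   >
  [0,1] "slowly" : S/PP
  [1,4] PP   >
    [1,2] "ate" : PP/N
    [2,4] N   <
      [2,3] "heard" : N/PP
      [3,4] "cat" : N\(N/PP)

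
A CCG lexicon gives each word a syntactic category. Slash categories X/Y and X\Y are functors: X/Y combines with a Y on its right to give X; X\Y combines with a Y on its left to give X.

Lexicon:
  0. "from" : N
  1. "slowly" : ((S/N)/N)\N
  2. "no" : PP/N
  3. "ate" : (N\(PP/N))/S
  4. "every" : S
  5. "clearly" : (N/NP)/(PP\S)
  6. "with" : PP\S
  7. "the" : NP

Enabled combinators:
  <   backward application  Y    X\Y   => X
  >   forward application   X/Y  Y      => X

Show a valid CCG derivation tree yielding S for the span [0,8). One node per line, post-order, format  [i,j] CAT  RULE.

[0,8] S   >
  [0,5] S/N   >
    [0,2] (S/N)/N   <
      [0,1] "from" : N
      [1,2] "slowly" : ((S/N)/N)\N
    [2,5] N   <
      [2,3] "no" : PP/N
      [3,5] N\(PP/N)   >
        [3,4] "ate" : (N\(PP/N))/S
        [4,5] "every" : S
  [5,8] N   >
    [5,7] N/NP   >
      [5,6] "clearly" : (N/NP)/(PP\S)
      [6,7] "with" : PP\S
    [7,8] "the" : NP

[0,1] N  lex  "from"
[1,2] ((S/N)/N)\N  lex  "slowly"
[0,2] (S/N)/N  <  k=1
[2,3] PP/N  lex  "no"
[3,4] (N\(PP/N))/S  lex  "ate"
[4,5] S  lex  "every"
[3,5] N\(PP/N)  >  k=4
[2,5] N  <  k=3
[0,5] S/N  >  k=2
[5,6] (N/NP)/(PP\S)  lex  "clearly"
[6,7] PP\S  lex  "with"
[5,7] N/NP  >  k=6
[7,8] NP  lex  "the"
[5,8] N  >  k=7
[0,8] S  >  k=5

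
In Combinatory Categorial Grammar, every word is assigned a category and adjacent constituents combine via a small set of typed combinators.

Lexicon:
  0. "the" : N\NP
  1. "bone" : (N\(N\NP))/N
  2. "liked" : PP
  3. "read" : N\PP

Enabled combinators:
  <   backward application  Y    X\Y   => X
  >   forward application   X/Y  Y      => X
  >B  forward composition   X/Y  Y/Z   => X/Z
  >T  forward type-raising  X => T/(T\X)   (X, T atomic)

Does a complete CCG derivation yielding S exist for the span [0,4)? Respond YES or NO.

NO

N\NP (N\(N\NP))/N PP N\PP
CKY chart[0,4] = {N, N/(N\N), NP/(NP\N), PP/(PP\N), S/(S\N)}; S ∉ chart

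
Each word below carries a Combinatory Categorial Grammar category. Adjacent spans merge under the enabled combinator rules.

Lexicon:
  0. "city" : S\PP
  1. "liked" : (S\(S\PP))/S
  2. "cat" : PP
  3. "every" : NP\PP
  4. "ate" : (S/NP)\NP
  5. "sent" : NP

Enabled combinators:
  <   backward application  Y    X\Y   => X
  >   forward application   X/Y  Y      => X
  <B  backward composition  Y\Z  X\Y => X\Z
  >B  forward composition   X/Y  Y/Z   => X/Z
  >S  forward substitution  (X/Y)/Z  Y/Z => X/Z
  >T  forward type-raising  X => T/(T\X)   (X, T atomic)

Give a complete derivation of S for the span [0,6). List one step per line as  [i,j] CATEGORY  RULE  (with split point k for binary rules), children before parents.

[0,1] S\PP  lex  "city"
[1,2] (S\(S\PP))/S  lex  "liked"
[2,3] PP  lex  "cat"
[3,4] NP\PP  lex  "every"
[2,4] NP  <  k=3
[4,5] (S/NP)\NP  lex  "ate"
[2,5] S/NP  <  k=4
[5,6] NP  lex  "sent"
[2,6] S  >  k=5
[1,6] S\(S\PP)  >  k=2
[0,6] S  <  k=1

[0,6] S   <
  [0,1] "city" : S\PP
  [1,6] S\(S\PP)   >
    [1,2] "liked" : (S\(S\PP))/S
    [2,6] S   >
      [2,5] S/NP   <
        [2,4] NP   <
          [2,3] "cat" : PP
          [3,4] "every" : NP\PP
        [4,5] "ate" : (S/NP)\NP
      [5,6] "sent" : NP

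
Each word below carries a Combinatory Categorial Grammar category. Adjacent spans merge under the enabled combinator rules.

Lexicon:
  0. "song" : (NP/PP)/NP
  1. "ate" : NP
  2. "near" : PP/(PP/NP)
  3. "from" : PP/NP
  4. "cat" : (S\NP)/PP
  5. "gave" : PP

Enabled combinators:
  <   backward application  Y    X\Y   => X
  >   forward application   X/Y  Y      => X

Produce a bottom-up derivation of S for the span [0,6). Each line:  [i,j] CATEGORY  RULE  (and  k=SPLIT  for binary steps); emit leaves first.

[0,1] (NP/PP)/NP  lex  "song"
[1,2] NP  lex  "ate"
[0,2] NP/PP  >  k=1
[2,3] PP/(PP/NP)  lex  "near"
[3,4] PP/NP  lex  "from"
[2,4] PP  >  k=3
[0,4] NP  >  k=2
[4,5] (S\NP)/PP  lex  "cat"
[5,6] PP  lex  "gave"
[4,6] S\NP  >  k=5
[0,6] S  <  k=4

[0,6] S   <
  [0,4] NP   >
    [0,2] NP/PP   >
      [0,1] "song" : (NP/PP)/NP
      [1,2] "ate" : NP
    [2,4] PP   >
      [2,3] "near" : PP/(PP/NP)
      [3,4] "from" : PP/NP
  [4,6] S\NP   >
    [4,5] "cat" : (S\NP)/PP
    [5,6] "gave" : PP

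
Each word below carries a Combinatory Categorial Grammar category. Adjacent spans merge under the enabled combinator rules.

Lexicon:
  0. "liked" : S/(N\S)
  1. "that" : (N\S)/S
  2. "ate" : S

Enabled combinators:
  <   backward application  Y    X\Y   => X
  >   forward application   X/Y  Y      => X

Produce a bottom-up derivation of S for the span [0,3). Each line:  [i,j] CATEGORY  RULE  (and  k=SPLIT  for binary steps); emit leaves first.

[0,1] S/(N\S)  lex  "liked"
[1,2] (N\S)/S  lex  "that"
[2,3] S  lex  "ate"
[1,3] N\S  >  k=2
[0,3] S  >  k=1

[0,3] S   >
  [0,1] "liked" : S/(N\S)
  [1,3] N\S   >
    [1,2] "that" : (N\S)/S
    [2,3] "ate" : S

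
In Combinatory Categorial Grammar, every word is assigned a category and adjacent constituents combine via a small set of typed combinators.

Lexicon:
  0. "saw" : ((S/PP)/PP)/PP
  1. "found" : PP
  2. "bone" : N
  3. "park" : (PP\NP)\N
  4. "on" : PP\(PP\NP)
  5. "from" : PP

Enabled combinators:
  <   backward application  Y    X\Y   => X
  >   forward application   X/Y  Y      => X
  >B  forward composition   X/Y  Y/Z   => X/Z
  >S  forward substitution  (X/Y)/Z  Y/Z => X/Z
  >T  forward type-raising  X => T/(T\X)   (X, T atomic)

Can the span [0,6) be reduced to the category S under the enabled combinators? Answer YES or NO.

[0,6] S   >
  [0,5] S/PP   >
    [0,2] (S/PP)/PP   >
      [0,1] "saw" : ((S/PP)/PP)/PP
      [1,2] "found" : PP
    [2,5] PP   <
      [2,4] PP\NP   <
        [2,3] "bone" : N
        [3,4] "park" : (PP\NP)\N
      [4,5] "on" : PP\(PP\NP)
  [5,6] "from" : PP

YES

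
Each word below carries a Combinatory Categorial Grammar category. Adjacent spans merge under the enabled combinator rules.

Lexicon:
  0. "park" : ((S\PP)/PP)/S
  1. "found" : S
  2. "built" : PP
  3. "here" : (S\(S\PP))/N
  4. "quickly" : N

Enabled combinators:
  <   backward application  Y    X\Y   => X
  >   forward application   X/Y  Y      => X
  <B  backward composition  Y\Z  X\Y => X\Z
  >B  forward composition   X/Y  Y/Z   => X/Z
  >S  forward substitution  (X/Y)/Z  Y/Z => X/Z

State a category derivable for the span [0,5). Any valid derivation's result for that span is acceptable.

[0,5] S   <
  [0,3] S\PP   >
    [0,2] (S\PP)/PP   >
      [0,1] "park" : ((S\PP)/PP)/S
      [1,2] "found" : S
    [2,3] "built" : PP
  [3,5] S\(S\PP)   >
    [3,4] "here" : (S\(S\PP))/N
    [4,5] "quickly" : N

S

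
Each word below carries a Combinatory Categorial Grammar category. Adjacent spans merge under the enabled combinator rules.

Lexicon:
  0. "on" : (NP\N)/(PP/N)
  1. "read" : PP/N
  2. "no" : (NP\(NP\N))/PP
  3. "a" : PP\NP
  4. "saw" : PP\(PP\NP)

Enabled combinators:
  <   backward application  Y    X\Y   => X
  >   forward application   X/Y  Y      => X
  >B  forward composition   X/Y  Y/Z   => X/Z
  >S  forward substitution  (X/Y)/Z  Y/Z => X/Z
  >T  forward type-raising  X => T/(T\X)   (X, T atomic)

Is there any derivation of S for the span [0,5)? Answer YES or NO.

NO

(NP\N)/(PP/N) PP/N (NP\(NP\N))/PP PP\NP PP\(PP\NP)
CKY chart[0,5] = {N/(N\NP), NP, NP/(NP\NP), PP/(PP\NP), S/(S\NP)}; S ∉ chart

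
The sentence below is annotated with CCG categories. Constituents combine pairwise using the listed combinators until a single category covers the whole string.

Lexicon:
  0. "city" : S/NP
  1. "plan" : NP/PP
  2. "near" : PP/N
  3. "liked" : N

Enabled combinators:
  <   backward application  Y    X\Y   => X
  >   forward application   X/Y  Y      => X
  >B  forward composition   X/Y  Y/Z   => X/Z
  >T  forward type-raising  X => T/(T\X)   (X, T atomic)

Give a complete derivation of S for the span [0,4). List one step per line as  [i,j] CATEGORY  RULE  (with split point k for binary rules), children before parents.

[0,4] S   >
  [0,2] S/PP   >B
    [0,1] "city" : S/NP
    [1,2] "plan" : NP/PP
  [2,4] PP   >
    [2,3] "near" : PP/N
    [3,4] "liked" : N

[0,1] S/NP  lex  "city"
[1,2] NP/PP  lex  "plan"
[0,2] S/PP  >B  k=1
[2,3] PP/N  lex  "near"
[3,4] N  lex  "liked"
[2,4] PP  >  k=3
[0,4] S  >  k=2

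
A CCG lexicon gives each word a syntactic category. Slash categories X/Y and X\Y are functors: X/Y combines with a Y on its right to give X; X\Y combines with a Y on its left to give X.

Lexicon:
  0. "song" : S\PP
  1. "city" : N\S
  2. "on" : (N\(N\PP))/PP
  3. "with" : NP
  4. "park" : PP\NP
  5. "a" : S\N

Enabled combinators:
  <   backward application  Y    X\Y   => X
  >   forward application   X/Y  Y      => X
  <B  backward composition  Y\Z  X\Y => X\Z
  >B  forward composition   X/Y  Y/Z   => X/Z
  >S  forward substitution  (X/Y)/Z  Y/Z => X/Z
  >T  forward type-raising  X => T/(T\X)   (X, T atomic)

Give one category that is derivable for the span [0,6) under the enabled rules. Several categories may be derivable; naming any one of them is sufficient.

[0,6] S   <
  [0,5] N   <
    [0,2] N\PP   <B
      [0,1] "song" : S\PP
      [1,2] "city" : N\S
    [2,5] N\(N\PP)   >
      [2,3] "on" : (N\(N\PP))/PP
      [3,5] PP   <
        [3,4] "with" : NP
        [4,5] "park" : PP\NP
  [5,6] "a" : S\N

S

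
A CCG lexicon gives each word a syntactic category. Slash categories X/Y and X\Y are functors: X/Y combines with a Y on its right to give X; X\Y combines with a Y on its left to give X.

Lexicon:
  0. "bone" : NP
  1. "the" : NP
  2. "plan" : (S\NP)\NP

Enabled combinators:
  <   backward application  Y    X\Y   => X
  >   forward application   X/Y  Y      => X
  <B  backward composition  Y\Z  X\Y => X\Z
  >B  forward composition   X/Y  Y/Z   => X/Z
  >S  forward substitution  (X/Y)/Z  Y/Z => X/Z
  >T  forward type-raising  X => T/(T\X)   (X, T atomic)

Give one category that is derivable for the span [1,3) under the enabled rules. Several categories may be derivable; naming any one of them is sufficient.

[0,3] S   <
  [0,1] "bone" : NP
  [1,3] S\NP   <
    [1,2] "the" : NP
    [2,3] "plan" : (S\NP)\NP

S\NP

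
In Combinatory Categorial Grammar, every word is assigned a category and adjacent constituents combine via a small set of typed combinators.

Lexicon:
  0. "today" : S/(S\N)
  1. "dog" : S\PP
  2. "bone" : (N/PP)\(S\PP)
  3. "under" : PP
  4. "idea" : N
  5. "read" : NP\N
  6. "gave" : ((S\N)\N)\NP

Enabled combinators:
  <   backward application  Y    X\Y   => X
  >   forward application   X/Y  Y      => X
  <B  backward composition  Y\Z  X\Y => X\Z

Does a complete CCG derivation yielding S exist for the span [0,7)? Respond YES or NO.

YES

[0,7] S   >
  [0,1] "today" : S/(S\N)
  [1,7] S\N   <
    [1,4] N   >
      [1,3] N/PP   <
        [1,2] "dog" : S\PP
        [2,3] "bone" : (N/PP)\(S\PP)
      [3,4] "under" : PP
    [4,7] (S\N)\N   <
      [4,6] NP   <
        [4,5] "idea" : N
        [5,6] "read" : NP\N
      [6,7] "gave" : ((S\N)\N)\NP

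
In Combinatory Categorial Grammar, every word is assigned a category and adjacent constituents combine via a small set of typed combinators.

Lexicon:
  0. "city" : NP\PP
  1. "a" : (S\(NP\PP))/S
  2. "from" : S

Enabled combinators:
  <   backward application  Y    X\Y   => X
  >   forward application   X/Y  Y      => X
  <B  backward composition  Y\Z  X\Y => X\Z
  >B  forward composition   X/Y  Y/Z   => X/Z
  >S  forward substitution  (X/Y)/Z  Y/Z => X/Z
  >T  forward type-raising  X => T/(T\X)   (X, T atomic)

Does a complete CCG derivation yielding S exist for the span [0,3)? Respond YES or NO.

YES

[0,3] S   <
  [0,1] "city" : NP\PP
  [1,3] S\(NP\PP)   >
    [1,2] "a" : (S\(NP\PP))/S
    [2,3] "from" : S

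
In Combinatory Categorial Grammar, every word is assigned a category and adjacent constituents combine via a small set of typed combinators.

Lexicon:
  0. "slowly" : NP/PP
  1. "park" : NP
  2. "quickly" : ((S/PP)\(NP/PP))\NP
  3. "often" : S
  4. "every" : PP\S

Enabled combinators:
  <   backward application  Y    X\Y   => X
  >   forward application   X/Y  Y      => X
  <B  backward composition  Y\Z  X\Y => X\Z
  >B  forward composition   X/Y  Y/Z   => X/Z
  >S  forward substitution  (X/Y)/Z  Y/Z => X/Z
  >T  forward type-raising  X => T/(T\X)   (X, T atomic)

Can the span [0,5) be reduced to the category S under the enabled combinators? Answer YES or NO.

YES

[0,5] S   >
  [0,3] S/PP   <
    [0,1] "slowly" : NP/PP
    [1,3] (S/PP)\(NP/PP)   <
      [1,2] "park" : NP
      [2,3] "quickly" : ((S/PP)\(NP/PP))\NP
  [3,5] PP   <
    [3,4] "often" : S
    [4,5] "every" : PP\S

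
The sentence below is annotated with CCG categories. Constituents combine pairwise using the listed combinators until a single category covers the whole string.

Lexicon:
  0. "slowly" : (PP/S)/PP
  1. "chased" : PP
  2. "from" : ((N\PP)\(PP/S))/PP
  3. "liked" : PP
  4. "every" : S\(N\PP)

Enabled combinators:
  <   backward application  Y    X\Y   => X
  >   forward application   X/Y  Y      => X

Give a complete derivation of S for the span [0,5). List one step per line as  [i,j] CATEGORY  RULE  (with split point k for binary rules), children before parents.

[0,1] (PP/S)/PP  lex  "slowly"
[1,2] PP  lex  "chased"
[0,2] PP/S  >  k=1
[2,3] ((N\PP)\(PP/S))/PP  lex  "from"
[3,4] PP  lex  "liked"
[2,4] (N\PP)\(PP/S)  >  k=3
[0,4] N\PP  <  k=2
[4,5] S\(N\PP)  lex  "every"
[0,5] S  <  k=4

[0,5] S   <
  [0,4] N\PP   <
    [0,2] PP/S   >
      [0,1] "slowly" : (PP/S)/PP
      [1,2] "chased" : PP
    [2,4] (N\PP)\(PP/S)   >
      [2,3] "from" : ((N\PP)\(PP/S))/PP
      [3,4] "liked" : PP
  [4,5] "every" : S\(N\PP)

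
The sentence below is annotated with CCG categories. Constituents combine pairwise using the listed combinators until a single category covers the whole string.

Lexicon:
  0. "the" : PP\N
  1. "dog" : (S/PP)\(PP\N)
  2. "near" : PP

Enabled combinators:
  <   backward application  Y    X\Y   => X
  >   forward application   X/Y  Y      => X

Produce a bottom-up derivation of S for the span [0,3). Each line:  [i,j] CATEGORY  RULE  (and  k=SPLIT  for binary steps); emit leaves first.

[0,1] PP\N  lex  "the"
[1,2] (S/PP)\(PP\N)  lex  "dog"
[0,2] S/PP  <  k=1
[2,3] PP  lex  "near"
[0,3] S  >  k=2

[0,3] S   >
  [0,2] S/PP   <
    [0,1] "the" : PP\N
    [1,2] "dog" : (S/PP)\(PP\N)
  [2,3] "near" : PP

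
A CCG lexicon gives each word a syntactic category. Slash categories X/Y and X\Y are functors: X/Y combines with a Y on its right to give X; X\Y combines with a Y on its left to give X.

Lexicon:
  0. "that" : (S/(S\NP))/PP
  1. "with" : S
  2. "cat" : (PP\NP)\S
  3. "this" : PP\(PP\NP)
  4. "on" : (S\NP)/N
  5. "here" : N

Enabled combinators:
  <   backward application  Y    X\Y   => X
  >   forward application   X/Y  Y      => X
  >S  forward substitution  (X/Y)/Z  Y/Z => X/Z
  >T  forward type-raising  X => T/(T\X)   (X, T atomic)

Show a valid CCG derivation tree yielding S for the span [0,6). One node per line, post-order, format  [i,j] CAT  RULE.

[0,6] S   >
  [0,4] S/(S\NP)   >
    [0,1] "that" : (S/(S\NP))/PP
    [1,4] PP   <
      [1,3] PP\NP   <
        [1,2] "with" : S
        [2,3] "cat" : (PP\NP)\S
      [3,4] "this" : PP\(PP\NP)
  [4,6] S\NP   >
    [4,5] "on" : (S\NP)/N
    [5,6] "here" : N

[0,1] (S/(S\NP))/PP  lex  "that"
[1,2] S  lex  "with"
[2,3] (PP\NP)\S  lex  "cat"
[1,3] PP\NP  <  k=2
[3,4] PP\(PP\NP)  lex  "this"
[1,4] PP  <  k=3
[0,4] S/(S\NP)  >  k=1
[4,5] (S\NP)/N  lex  "on"
[5,6] N  lex  "here"
[4,6] S\NP  >  k=5
[0,6] S  >  k=4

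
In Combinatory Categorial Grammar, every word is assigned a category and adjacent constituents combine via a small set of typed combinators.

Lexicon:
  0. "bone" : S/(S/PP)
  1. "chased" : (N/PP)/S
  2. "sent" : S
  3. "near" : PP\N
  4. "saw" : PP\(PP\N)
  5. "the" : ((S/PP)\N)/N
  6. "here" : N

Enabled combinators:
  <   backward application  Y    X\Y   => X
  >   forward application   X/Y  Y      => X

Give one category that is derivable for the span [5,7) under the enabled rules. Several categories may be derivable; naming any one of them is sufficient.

[0,7] S   >
  [0,1] "bone" : S/(S/PP)
  [1,7] S/PP   <
    [1,5] N   >
      [1,3] N/PP   >
        [1,2] "chased" : (N/PP)/S
        [2,3] "sent" : S
      [3,5] PP   <
        [3,4] "near" : PP\N
        [4,5] "saw" : PP\(PP\N)
    [5,7] (S/PP)\N   >
      [5,6] "the" : ((S/PP)\N)/N
      [6,7] "here" : N

(S/PP)\N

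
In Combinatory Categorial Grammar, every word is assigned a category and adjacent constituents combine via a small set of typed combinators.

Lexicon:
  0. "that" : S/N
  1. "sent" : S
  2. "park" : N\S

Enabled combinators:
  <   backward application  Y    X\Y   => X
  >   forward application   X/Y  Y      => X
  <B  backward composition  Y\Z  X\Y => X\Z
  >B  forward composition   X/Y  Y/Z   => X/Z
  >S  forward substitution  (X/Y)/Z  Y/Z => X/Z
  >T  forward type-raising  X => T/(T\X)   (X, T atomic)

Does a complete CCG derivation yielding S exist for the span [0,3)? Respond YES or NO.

[0,3] S   >
  [0,1] "that" : S/N
  [1,3] N   <
    [1,2] "sent" : S
    [2,3] "park" : N\S

YES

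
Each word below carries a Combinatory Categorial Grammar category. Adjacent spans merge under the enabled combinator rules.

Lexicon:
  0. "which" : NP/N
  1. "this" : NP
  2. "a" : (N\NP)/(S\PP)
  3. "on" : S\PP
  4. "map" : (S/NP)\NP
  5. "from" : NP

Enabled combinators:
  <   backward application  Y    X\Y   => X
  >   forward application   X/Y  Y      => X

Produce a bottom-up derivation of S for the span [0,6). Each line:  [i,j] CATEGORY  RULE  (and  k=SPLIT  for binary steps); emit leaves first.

[0,6] S   >
  [0,5] S/NP   <
    [0,4] NP   >
      [0,1] "which" : NP/N
      [1,4] N   <
        [1,2] "this" : NP
        [2,4] N\NP   >
          [2,3] "a" : (N\NP)/(S\PP)
          [3,4] "on" : S\PP
    [4,5] "map" : (S/NP)\NP
  [5,6] "from" : NP

[0,1] NP/N  lex  "which"
[1,2] NP  lex  "this"
[2,3] (N\NP)/(S\PP)  lex  "a"
[3,4] S\PP  lex  "on"
[2,4] N\NP  >  k=3
[1,4] N  <  k=2
[0,4] NP  >  k=1
[4,5] (S/NP)\NP  lex  "map"
[0,5] S/NP  <  k=4
[5,6] NP  lex  "from"
[0,6] S  >  k=5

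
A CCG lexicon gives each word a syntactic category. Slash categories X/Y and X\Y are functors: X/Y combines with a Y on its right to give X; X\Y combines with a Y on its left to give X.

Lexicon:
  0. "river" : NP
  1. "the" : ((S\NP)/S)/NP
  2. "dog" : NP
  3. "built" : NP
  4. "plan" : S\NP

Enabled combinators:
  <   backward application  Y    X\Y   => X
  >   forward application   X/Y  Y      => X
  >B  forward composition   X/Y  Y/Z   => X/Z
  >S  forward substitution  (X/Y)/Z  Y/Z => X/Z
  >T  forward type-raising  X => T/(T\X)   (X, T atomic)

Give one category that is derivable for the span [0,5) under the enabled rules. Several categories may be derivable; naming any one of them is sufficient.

[0,5] S   >
  [0,1] S/(S\NP)   >T
    [0,1] "river" : NP
  [1,5] S\NP   >
    [1,3] (S\NP)/S   >
      [1,2] "the" : ((S\NP)/S)/NP
      [2,3] "dog" : NP
    [3,5] S   >
      [3,4] S/(S\NP)   >T
        [3,4] "built" : NP
      [4,5] "plan" : S\NP

S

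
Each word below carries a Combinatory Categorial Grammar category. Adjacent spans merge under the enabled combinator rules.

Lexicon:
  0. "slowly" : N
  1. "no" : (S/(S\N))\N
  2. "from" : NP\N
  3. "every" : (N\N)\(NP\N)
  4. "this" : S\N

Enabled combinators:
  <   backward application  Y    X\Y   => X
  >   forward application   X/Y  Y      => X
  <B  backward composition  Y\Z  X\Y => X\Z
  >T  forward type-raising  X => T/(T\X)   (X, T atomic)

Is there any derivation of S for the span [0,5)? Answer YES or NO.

YES

[0,5] S   >
  [0,2] S/(S\N)   <
    [0,1] "slowly" : N
    [1,2] "no" : (S/(S\N))\N
  [2,5] S\N   <B
    [2,4] N\N   <
      [2,3] "from" : NP\N
      [3,4] "every" : (N\N)\(NP\N)
    [4,5] "this" : S\N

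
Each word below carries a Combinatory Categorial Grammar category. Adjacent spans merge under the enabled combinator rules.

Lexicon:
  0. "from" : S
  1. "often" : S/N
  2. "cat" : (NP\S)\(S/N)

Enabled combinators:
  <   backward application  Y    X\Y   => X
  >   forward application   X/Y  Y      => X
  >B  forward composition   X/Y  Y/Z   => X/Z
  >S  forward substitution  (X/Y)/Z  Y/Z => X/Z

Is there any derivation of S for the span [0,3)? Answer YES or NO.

NO

S S/N (NP\S)\(S/N)
CKY chart[0,3] = {NP}; S ∉ chart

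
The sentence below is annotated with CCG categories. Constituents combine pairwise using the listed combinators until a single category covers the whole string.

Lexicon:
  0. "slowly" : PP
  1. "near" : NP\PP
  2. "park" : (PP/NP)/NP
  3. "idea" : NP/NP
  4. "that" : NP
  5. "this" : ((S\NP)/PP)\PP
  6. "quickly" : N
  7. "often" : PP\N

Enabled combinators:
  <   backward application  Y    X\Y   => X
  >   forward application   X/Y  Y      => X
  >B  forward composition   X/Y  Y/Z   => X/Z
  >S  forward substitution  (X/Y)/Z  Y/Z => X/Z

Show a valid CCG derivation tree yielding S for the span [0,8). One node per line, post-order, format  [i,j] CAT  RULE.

[0,8] S   <
  [0,2] NP   <
    [0,1] "slowly" : PP
    [1,2] "near" : NP\PP
  [2,8] S\NP   >
    [2,6] (S\NP)/PP   <
      [2,5] PP   >
        [2,4] PP/NP   >S
          [2,3] "park" : (PP/NP)/NP
          [3,4] "idea" : NP/NP
        [4,5] "that" : NP
      [5,6] "this" : ((S\NP)/PP)\PP
    [6,8] PP   <
      [6,7] "quickly" : N
      [7,8] "often" : PP\N

[0,1] PP  lex  "slowly"
[1,2] NP\PP  lex  "near"
[0,2] NP  <  k=1
[2,3] (PP/NP)/NP  lex  "park"
[3,4] NP/NP  lex  "idea"
[2,4] PP/NP  >S  k=3
[4,5] NP  lex  "that"
[2,5] PP  >  k=4
[5,6] ((S\NP)/PP)\PP  lex  "this"
[2,6] (S\NP)/PP  <  k=5
[6,7] N  lex  "quickly"
[7,8] PP\N  lex  "often"
[6,8] PP  <  k=7
[2,8] S\NP  >  k=6
[0,8] S  <  k=2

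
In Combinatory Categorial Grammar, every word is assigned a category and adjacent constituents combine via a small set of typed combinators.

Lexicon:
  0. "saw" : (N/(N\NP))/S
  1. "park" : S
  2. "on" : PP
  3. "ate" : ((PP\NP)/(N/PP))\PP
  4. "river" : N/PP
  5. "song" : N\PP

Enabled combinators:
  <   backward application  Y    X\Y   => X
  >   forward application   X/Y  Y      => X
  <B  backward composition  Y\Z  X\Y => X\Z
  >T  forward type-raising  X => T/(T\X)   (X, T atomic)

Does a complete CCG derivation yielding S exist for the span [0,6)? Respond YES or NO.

NO

(N/(N\NP))/S S PP ((PP\NP)/(N/PP))\PP N/PP N\PP
CKY chart[0,6] = {N, N/(N\N), NP/(NP\N), PP/(PP\N), S/(S\N)}; S ∉ chart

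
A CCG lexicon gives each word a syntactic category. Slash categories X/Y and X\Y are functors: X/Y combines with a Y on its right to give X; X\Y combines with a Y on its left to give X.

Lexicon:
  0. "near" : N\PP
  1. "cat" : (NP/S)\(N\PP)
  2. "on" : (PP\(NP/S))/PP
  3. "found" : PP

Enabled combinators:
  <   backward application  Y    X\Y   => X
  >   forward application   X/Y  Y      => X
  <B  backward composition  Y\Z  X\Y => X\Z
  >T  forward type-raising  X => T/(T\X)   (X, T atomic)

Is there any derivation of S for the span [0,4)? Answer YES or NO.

N\PP (NP/S)\(N\PP) (PP\(NP/S))/PP PP
CKY chart[0,4] = {N/(N\PP), NP/(NP\PP), PP, PP/(PP\PP), S/(S\PP)}; S ∉ chart

NO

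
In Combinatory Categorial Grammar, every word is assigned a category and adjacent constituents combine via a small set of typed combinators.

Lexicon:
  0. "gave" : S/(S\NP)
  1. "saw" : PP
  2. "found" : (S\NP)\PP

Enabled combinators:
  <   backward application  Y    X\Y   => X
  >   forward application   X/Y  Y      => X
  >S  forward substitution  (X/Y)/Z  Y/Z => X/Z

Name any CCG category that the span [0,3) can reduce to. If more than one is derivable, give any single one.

S

[0,3] S   >
  [0,1] "gave" : S/(S\NP)
  [1,3] S\NP   <
    [1,2] "saw" : PP
    [2,3] "found" : (S\NP)\PP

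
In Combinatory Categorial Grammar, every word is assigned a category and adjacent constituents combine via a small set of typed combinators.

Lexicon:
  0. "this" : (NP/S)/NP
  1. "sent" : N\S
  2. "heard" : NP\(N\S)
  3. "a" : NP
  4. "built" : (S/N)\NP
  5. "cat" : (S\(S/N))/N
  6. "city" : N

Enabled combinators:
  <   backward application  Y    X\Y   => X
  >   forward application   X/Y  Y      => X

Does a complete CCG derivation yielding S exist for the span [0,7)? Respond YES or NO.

NO

(NP/S)/NP N\S NP\(N\S) NP (S/N)\NP (S\(S/N))/N N
CKY chart[0,7] = {NP}; S ∉ chart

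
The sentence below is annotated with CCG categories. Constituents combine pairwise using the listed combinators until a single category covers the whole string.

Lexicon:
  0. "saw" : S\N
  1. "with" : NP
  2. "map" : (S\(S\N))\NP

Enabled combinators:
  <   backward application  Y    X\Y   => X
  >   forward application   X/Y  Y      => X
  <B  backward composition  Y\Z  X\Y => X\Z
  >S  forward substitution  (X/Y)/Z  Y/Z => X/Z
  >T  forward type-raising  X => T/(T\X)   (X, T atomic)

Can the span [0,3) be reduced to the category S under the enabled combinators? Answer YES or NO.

[0,3] S   <
  [0,1] "saw" : S\N
  [1,3] S\(S\N)   <
    [1,2] "with" : NP
    [2,3] "map" : (S\(S\N))\NP

YES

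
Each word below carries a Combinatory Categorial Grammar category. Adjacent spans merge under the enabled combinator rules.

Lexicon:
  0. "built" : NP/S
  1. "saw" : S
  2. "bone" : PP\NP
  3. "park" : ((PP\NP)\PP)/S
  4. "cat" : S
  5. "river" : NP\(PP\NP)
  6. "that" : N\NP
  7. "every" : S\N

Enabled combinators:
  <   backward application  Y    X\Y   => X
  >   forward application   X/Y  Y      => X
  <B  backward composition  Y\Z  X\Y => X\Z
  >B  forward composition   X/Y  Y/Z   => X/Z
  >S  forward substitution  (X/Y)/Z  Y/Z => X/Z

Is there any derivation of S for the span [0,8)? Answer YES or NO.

YES

[0,8] S   <
  [0,6] NP   <
    [0,3] PP   <
      [0,2] NP   >
        [0,1] "built" : NP/S
        [1,2] "saw" : S
      [2,3] "bone" : PP\NP
    [3,6] NP\PP   <B
      [3,5] (PP\NP)\PP   >
        [3,4] "park" : ((PP\NP)\PP)/S
        [4,5] "cat" : S
      [5,6] "river" : NP\(PP\NP)
  [6,8] S\NP   <B
    [6,7] "that" : N\NP
    [7,8] "every" : S\N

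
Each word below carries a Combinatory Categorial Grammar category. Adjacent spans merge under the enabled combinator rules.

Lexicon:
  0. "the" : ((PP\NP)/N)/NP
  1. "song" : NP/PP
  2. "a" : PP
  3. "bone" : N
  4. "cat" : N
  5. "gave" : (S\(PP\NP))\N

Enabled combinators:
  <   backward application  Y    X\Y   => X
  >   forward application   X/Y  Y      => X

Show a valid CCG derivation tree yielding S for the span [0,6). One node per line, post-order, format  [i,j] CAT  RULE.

[0,6] S   <
  [0,4] PP\NP   >
    [0,3] (PP\NP)/N   >
      [0,1] "the" : ((PP\NP)/N)/NP
      [1,3] NP   >
        [1,2] "song" : NP/PP
        [2,3] "a" : PP
    [3,4] "bone" : N
  [4,6] S\(PP\NP)   <
    [4,5] "cat" : N
    [5,6] "gave" : (S\(PP\NP))\N

[0,1] ((PP\NP)/N)/NP  lex  "the"
[1,2] NP/PP  lex  "song"
[2,3] PP  lex  "a"
[1,3] NP  >  k=2
[0,3] (PP\NP)/N  >  k=1
[3,4] N  lex  "bone"
[0,4] PP\NP  >  k=3
[4,5] N  lex  "cat"
[5,6] (S\(PP\NP))\N  lex  "gave"
[4,6] S\(PP\NP)  <  k=5
[0,6] S  <  k=4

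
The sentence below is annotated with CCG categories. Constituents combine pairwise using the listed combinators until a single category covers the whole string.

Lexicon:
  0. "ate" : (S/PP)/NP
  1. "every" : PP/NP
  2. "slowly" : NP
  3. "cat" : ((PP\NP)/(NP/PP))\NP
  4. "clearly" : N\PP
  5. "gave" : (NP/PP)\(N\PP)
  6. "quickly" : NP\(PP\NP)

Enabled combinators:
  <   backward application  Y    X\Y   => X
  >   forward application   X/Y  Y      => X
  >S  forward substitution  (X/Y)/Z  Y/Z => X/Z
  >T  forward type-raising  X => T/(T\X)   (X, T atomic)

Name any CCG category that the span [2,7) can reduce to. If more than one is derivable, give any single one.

NP

[0,7] S   >
  [0,2] S/NP   >S
    [0,1] "ate" : (S/PP)/NP
    [1,2] "every" : PP/NP
  [2,7] NP   <
    [2,6] PP\NP   >
      [2,4] (PP\NP)/(NP/PP)   <
        [2,3] "slowly" : NP
        [3,4] "cat" : ((PP\NP)/(NP/PP))\NP
      [4,6] NP/PP   <
        [4,5] "clearly" : N\PP
        [5,6] "gave" : (NP/PP)\(N\PP)
    [6,7] "quickly" : NP\(PP\NP)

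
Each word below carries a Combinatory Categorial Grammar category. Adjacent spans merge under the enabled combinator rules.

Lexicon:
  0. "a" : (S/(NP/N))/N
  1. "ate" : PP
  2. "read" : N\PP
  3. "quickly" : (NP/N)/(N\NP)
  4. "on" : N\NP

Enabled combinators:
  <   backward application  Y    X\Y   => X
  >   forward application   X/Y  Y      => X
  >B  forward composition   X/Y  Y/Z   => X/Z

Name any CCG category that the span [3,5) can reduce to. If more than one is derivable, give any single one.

NP/N

[0,5] S   >
  [0,3] S/(NP/N)   >
    [0,1] "a" : (S/(NP/N))/N
    [1,3] N   <
      [1,2] "ate" : PP
      [2,3] "read" : N\PP
  [3,5] NP/N   >
    [3,4] "quickly" : (NP/N)/(N\NP)
    [4,5] "on" : N\NP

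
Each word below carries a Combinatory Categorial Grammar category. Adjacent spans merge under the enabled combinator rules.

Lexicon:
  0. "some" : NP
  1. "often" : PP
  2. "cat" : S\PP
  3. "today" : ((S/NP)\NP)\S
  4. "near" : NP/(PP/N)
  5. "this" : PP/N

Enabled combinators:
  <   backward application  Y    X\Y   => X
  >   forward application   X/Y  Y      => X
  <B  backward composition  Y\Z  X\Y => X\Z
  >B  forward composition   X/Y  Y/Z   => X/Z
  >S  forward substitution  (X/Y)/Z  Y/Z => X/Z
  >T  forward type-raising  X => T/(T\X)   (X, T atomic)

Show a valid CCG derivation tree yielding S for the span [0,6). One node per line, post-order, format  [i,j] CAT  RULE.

[0,1] NP  lex  "some"
[1,2] PP  lex  "often"
[1,2] S/(S\PP)  >T
[2,3] S\PP  lex  "cat"
[1,3] S  >  k=2
[3,4] ((S/NP)\NP)\S  lex  "today"
[1,4] (S/NP)\NP  <  k=3
[0,4] S/NP  <  k=1
[4,5] NP/(PP/N)  lex  "near"
[5,6] PP/N  lex  "this"
[4,6] NP  >  k=5
[0,6] S  >  k=4

[0,6] S   >
  [0,4] S/NP   <
    [0,1] "some" : NP
    [1,4] (S/NP)\NP   <
      [1,3] S   >
        [1,2] S/(S\PP)   >T
          [1,2] "often" : PP
        [2,3] "cat" : S\PP
      [3,4] "today" : ((S/NP)\NP)\S
  [4,6] NP   >
    [4,5] "near" : NP/(PP/N)
    [5,6] "this" : PP/N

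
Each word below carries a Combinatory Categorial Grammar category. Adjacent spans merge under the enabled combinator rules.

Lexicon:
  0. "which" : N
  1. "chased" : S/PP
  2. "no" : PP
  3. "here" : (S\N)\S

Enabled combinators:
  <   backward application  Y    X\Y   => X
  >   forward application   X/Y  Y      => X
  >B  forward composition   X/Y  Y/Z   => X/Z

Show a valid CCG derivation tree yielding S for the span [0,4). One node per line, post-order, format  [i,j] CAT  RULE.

[0,1] N  lex  "which"
[1,2] S/PP  lex  "chased"
[2,3] PP  lex  "no"
[1,3] S  >  k=2
[3,4] (S\N)\S  lex  "here"
[1,4] S\N  <  k=3
[0,4] S  <  k=1

[0,4] S   <
  [0,1] "which" : N
  [1,4] S\N   <
    [1,3] S   >
      [1,2] "chased" : S/PP
      [2,3] "no" : PP
    [3,4] "here" : (S\N)\S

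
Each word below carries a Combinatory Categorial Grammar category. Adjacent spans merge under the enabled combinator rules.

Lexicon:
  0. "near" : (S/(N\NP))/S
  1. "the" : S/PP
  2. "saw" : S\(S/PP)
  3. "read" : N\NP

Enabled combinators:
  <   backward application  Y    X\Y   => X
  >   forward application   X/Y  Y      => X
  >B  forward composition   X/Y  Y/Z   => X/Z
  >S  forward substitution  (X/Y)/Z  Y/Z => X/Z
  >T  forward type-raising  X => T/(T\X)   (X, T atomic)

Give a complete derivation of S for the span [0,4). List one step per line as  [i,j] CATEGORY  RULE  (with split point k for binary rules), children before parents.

[0,4] S   >
  [0,3] S/(N\NP)   >
    [0,1] "near" : (S/(N\NP))/S
    [1,3] S   <
      [1,2] "the" : S/PP
      [2,3] "saw" : S\(S/PP)
  [3,4] "read" : N\NP

[0,1] (S/(N\NP))/S  lex  "near"
[1,2] S/PP  lex  "the"
[2,3] S\(S/PP)  lex  "saw"
[1,3] S  <  k=2
[0,3] S/(N\NP)  >  k=1
[3,4] N\NP  lex  "read"
[0,4] S  >  k=3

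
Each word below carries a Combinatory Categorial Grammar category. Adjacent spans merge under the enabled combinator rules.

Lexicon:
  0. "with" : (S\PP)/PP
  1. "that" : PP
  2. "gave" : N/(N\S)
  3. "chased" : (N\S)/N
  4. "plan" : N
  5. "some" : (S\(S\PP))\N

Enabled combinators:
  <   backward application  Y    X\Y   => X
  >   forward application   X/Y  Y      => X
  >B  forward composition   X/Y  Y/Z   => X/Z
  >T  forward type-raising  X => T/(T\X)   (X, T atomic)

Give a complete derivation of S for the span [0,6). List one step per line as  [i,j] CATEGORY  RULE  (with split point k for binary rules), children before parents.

[0,6] S   <
  [0,2] S\PP   >
    [0,1] "with" : (S\PP)/PP
    [1,2] "that" : PP
  [2,6] S\(S\PP)   <
    [2,5] N   >
      [2,3] "gave" : N/(N\S)
      [3,5] N\S   >
        [3,4] "chased" : (N\S)/N
        [4,5] "plan" : N
    [5,6] "some" : (S\(S\PP))\N

[0,1] (S\PP)/PP  lex  "with"
[1,2] PP  lex  "that"
[0,2] S\PP  >  k=1
[2,3] N/(N\S)  lex  "gave"
[3,4] (N\S)/N  lex  "chased"
[4,5] N  lex  "plan"
[3,5] N\S  >  k=4
[2,5] N  >  k=3
[5,6] (S\(S\PP))\N  lex  "some"
[2,6] S\(S\PP)  <  k=5
[0,6] S  <  k=2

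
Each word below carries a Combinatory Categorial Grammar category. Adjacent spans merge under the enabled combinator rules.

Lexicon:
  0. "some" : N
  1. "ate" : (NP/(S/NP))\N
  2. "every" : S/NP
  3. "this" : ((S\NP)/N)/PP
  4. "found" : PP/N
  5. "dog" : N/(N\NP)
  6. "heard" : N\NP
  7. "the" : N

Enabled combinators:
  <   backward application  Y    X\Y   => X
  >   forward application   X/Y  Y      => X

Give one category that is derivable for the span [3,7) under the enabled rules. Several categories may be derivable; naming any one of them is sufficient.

(S\NP)/N

[0,8] S   <
  [0,3] NP   >
    [0,2] NP/(S/NP)   <
      [0,1] "some" : N
      [1,2] "ate" : (NP/(S/NP))\N
    [2,3] "every" : S/NP
  [3,8] S\NP   >
    [3,7] (S\NP)/N   >
      [3,4] "this" : ((S\NP)/N)/PP
      [4,7] PP   >
        [4,5] "found" : PP/N
        [5,7] N   >
          [5,6] "dog" : N/(N\NP)
          [6,7] "heard" : N\NP
    [7,8] "the" : N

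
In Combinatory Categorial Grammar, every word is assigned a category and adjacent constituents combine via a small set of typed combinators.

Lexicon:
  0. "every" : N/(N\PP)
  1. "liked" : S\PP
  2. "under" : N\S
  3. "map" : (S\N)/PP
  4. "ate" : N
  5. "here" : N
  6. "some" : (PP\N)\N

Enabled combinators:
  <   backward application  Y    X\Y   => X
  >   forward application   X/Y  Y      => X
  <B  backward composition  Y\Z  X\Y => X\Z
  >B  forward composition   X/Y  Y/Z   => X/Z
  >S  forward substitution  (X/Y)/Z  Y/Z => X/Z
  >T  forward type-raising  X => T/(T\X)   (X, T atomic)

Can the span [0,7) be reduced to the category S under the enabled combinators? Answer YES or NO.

YES

[0,7] S   <
  [0,3] N   >
    [0,1] "every" : N/(N\PP)
    [1,3] N\PP   <B
      [1,2] "liked" : S\PP
      [2,3] "under" : N\S
  [3,7] S\N   >
    [3,4] "map" : (S\N)/PP
    [4,7] PP   >
      [4,5] PP/(PP\N)   >T
        [4,5] "ate" : N
      [5,7] PP\N   <
        [5,6] "here" : N
        [6,7] "some" : (PP\N)\N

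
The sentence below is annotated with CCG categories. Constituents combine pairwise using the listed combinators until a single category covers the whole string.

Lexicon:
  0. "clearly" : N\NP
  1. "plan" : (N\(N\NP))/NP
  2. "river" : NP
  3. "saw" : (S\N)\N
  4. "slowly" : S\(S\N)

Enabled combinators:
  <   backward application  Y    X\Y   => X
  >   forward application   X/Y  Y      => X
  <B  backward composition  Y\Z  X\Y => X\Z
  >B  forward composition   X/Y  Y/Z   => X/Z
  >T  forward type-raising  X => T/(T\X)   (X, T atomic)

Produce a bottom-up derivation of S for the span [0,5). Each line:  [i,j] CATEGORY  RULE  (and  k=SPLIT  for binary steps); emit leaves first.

[0,5] S   <
  [0,4] S\N   <
    [0,3] N   <
      [0,1] "clearly" : N\NP
      [1,3] N\(N\NP)   >
        [1,2] "plan" : (N\(N\NP))/NP
        [2,3] "river" : NP
    [3,4] "saw" : (S\N)\N
  [4,5] "slowly" : S\(S\N)

[0,1] N\NP  lex  "clearly"
[1,2] (N\(N\NP))/NP  lex  "plan"
[2,3] NP  lex  "river"
[1,3] N\(N\NP)  >  k=2
[0,3] N  <  k=1
[3,4] (S\N)\N  lex  "saw"
[0,4] S\N  <  k=3
[4,5] S\(S\N)  lex  "slowly"
[0,5] S  <  k=4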